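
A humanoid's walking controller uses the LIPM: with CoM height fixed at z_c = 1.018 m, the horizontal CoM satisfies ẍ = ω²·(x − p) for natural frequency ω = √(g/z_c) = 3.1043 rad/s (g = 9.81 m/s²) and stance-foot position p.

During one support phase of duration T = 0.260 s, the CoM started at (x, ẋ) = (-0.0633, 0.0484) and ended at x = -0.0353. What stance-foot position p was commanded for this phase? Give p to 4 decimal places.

ωT = 3.1043·0.260 = 0.807118; cosh(ωT) = 1.343790, sinh(ωT) = 0.897648
x(T) = p + (x₀−p)·cosh(ωT) + (ẋ₀/ω)·sinh(ωT) ⇒ p·(1 − cosh) = x(T) − x₀·cosh − (ẋ₀/ω)·sinh
numerator   = -0.0353 − (-0.0633)·1.343790 − (0.0484/3.1043)·0.897648 = 0.035766
denominator = 1 − 1.343790 = -0.343790
p = 0.035766 / -0.343790 = -0.1040

p = -0.1040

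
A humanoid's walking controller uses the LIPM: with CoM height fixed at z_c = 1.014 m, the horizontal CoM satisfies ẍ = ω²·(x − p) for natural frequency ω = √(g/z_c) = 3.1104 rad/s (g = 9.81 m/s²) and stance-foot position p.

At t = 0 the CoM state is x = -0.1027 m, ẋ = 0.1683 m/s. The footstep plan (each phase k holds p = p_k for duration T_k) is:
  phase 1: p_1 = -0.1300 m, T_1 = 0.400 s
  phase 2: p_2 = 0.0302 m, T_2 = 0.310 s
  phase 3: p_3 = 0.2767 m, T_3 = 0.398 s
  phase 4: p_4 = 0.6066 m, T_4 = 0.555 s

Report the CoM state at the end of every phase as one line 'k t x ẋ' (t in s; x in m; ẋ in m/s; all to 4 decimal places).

phase 1: p=-0.1300, T=0.400, ωT=1.244160, cosh=1.879101, sinh=1.590918; start (x,ẋ)=(-0.102700, 0.168300) → end (x,ẋ)=(0.007382, 0.451344)
phase 2: p=0.0302, T=0.310, ωT=0.964224, cosh=1.502015, sinh=1.120736; start (x,ẋ)=(0.007382, 0.451344) → end (x,ẋ)=(0.158555, 0.598383)
phase 3: p=0.2767, T=0.398, ωT=1.237939, cosh=1.869240, sinh=1.579259; start (x,ẋ)=(0.158555, 0.598383) → end (x,ẋ)=(0.359679, 0.538179)
phase 4: p=0.6066, T=0.555, ωT=1.726272, cosh=2.898806, sinh=2.720859; start (x,ẋ)=(0.359679, 0.538179) → end (x,ẋ)=(0.361601, -0.529609)

1 0.4000 0.0074 0.4513
2 0.7100 0.1586 0.5984
3 1.1080 0.3597 0.5382
4 1.6630 0.3616 -0.5296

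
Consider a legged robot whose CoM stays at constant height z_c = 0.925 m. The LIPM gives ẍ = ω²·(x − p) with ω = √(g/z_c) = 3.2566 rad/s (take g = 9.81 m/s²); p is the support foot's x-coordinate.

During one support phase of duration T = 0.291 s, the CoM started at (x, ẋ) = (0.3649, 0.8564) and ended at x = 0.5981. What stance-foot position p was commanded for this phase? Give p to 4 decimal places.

p = 0.4787

ωT = 3.2566·0.291 = 0.947671; cosh(ωT) = 1.483668, sinh(ωT) = 1.096025
x(T) = p + (x₀−p)·cosh(ωT) + (ẋ₀/ω)·sinh(ωT) ⇒ p·(1 − cosh) = x(T) − x₀·cosh − (ẋ₀/ω)·sinh
numerator   = 0.5981 − (0.3649)·1.483668 − (0.8564/3.2566)·1.096025 = -0.231516
denominator = 1 − 1.483668 = -0.483668
p = -0.231516 / -0.483668 = 0.4787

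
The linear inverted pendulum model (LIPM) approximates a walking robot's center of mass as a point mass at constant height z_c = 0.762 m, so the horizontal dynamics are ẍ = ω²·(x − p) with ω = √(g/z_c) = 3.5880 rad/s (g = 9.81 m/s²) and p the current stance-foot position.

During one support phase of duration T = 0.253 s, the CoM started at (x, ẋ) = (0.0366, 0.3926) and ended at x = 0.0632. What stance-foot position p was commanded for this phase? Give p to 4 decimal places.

p = 0.2337

ωT = 3.5880·0.253 = 0.907764; cosh(ωT) = 1.441100, sinh(ωT) = 1.037674
x(T) = p + (x₀−p)·cosh(ωT) + (ẋ₀/ω)·sinh(ωT) ⇒ p·(1 − cosh) = x(T) − x₀·cosh − (ẋ₀/ω)·sinh
numerator   = 0.0632 − (0.0366)·1.441100 − (0.3926/3.5880)·1.037674 = -0.103087
denominator = 1 − 1.441100 = -0.441100
p = -0.103087 / -0.441100 = 0.2337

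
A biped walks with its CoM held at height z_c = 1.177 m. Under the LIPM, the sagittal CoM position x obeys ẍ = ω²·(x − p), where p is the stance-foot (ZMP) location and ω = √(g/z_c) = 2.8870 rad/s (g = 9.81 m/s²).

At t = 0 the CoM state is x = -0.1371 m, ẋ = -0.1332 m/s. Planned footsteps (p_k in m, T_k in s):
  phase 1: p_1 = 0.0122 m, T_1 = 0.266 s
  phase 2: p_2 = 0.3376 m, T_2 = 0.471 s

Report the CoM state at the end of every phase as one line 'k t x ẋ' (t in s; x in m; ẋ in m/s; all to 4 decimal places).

phase 1: p=0.0122, T=0.266, ωT=0.767942, cosh=1.309646, sinh=0.845680; start (x,ẋ)=(-0.137100, -0.133200) → end (x,ẋ)=(-0.222348, -0.538957)
phase 2: p=0.3376, T=0.471, ωT=1.359777, cosh=2.076021, sinh=1.819303; start (x,ẋ)=(-0.222348, -0.538957) → end (x,ẋ)=(-1.164499, -4.059918)

1 0.2660 -0.2223 -0.5390
2 0.7370 -1.1645 -4.0599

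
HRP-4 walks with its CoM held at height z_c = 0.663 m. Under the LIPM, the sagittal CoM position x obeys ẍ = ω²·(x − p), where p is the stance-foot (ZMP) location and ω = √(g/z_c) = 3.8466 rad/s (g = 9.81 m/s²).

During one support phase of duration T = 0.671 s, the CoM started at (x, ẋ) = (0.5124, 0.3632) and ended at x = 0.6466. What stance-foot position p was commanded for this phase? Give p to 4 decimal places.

ωT = 3.8466·0.671 = 2.581069; cosh(ωT) = 6.643471, sinh(ωT) = 6.567778
x(T) = p + (x₀−p)·cosh(ωT) + (ẋ₀/ω)·sinh(ωT) ⇒ p·(1 − cosh) = x(T) − x₀·cosh − (ẋ₀/ω)·sinh
numerator   = 0.6466 − (0.5124)·6.643471 − (0.3632/3.8466)·6.567778 = -3.377651
denominator = 1 − 6.643471 = -5.643471
p = -3.377651 / -5.643471 = 0.5985

p = 0.5985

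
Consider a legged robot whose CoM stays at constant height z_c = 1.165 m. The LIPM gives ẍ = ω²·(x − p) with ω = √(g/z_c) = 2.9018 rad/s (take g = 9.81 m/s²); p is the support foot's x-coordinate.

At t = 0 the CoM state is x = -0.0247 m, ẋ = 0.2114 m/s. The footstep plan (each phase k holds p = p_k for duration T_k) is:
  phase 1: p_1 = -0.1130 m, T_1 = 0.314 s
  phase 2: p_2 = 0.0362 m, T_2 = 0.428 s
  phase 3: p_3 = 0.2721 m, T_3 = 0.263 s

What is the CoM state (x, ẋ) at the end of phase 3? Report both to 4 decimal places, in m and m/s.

phase 1: p=-0.1130, T=0.314, ωT=0.911165, cosh=1.444637, sinh=1.042582; start (x,ẋ)=(-0.024700, 0.211400) → end (x,ẋ)=(0.090515, 0.572536)
phase 2: p=0.0362, T=0.428, ωT=1.241970, cosh=1.875622, sinh=1.586807; start (x,ẋ)=(0.090515, 0.572536) → end (x,ẋ)=(0.451157, 1.323959)
phase 3: p=0.2721, T=0.263, ωT=0.763173, cosh=1.305629, sinh=0.839444; start (x,ẋ)=(0.451157, 1.323959) → end (x,ẋ)=(0.888882, 2.164764)

x = 0.8889, ẋ = 2.1648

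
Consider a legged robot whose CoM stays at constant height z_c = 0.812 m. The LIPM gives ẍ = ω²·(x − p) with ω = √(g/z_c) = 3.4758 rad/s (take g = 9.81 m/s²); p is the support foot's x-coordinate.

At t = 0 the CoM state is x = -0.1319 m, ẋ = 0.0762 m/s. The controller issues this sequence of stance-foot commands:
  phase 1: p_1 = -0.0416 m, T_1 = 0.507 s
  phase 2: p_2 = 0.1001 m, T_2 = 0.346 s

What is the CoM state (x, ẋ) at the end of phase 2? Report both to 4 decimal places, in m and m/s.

x = -0.8229, ẋ = -3.0401

phase 1: p=-0.0416, T=0.507, ωT=1.762231, cosh=2.998539, sinh=2.826878; start (x,ẋ)=(-0.131900, 0.076200) → end (x,ẋ)=(-0.250394, -0.658769)
phase 2: p=0.1001, T=0.346, ωT=1.202627, cosh=1.814627, sinh=1.514223; start (x,ẋ)=(-0.250394, -0.658769) → end (x,ẋ)=(-0.822907, -3.040119)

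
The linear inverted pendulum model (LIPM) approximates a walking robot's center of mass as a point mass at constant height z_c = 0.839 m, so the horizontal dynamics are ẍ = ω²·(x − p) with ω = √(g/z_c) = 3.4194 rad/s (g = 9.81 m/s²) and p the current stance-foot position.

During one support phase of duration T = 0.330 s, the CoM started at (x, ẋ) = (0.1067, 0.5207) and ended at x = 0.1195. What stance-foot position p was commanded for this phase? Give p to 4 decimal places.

p = 0.3865

ωT = 3.4194·0.330 = 1.128402; cosh(ωT) = 1.707132, sinh(ωT) = 1.383582
x(T) = p + (x₀−p)·cosh(ωT) + (ẋ₀/ω)·sinh(ωT) ⇒ p·(1 − cosh) = x(T) − x₀·cosh − (ẋ₀/ω)·sinh
numerator   = 0.1195 − (0.1067)·1.707132 − (0.5207/3.4194)·1.383582 = -0.273340
denominator = 1 − 1.707132 = -0.707132
p = -0.273340 / -0.707132 = 0.3865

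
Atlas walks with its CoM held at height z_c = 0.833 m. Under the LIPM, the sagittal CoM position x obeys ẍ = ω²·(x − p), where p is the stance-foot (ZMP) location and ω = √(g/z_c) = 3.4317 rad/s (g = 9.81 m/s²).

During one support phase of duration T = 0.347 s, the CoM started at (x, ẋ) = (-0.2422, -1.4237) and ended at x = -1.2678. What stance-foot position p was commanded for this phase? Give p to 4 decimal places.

p = 0.2676

ωT = 3.4317·0.347 = 1.190800; cosh(ωT) = 1.796845, sinh(ωT) = 1.492867
x(T) = p + (x₀−p)·cosh(ωT) + (ẋ₀/ω)·sinh(ωT) ⇒ p·(1 − cosh) = x(T) − x₀·cosh − (ẋ₀/ω)·sinh
numerator   = -1.2678 − (-0.2422)·1.796845 − (-1.4237/3.4317)·1.492867 = -0.213263
denominator = 1 − 1.796845 = -0.796845
p = -0.213263 / -0.796845 = 0.2676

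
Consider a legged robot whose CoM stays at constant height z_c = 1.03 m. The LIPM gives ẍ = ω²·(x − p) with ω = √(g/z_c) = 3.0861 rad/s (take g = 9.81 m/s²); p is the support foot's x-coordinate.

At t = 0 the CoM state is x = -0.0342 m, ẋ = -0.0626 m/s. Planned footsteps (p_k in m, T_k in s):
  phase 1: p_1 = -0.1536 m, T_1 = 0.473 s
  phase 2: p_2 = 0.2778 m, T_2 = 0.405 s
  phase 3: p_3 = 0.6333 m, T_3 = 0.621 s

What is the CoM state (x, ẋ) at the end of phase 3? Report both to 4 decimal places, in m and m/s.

x = -0.6655, ẋ = -3.7949

phase 1: p=-0.1536, T=0.473, ωT=1.459725, cosh=2.268538, sinh=2.036238; start (x,ẋ)=(-0.034200, -0.062600) → end (x,ẋ)=(0.075959, 0.608303)
phase 2: p=0.2778, T=0.405, ωT=1.249871, cosh=1.888216, sinh=1.601675; start (x,ẋ)=(0.075959, 0.608303) → end (x,ẋ)=(0.212388, 0.150925)
phase 3: p=0.6333, T=0.621, ωT=1.916468, cosh=3.472018, sinh=3.324892; start (x,ẋ)=(0.212388, 0.150925) → end (x,ẋ)=(-0.665509, -3.794938)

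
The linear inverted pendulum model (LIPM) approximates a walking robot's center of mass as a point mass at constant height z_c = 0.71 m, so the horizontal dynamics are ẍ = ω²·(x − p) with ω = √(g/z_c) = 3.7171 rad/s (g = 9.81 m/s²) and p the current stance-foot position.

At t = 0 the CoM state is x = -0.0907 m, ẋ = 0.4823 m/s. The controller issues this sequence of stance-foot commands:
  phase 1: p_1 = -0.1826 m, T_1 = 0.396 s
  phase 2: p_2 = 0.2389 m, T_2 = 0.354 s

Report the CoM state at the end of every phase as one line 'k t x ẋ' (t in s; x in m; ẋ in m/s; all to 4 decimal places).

phase 1: p=-0.1826, T=0.396, ωT=1.471972, cosh=2.293646, sinh=2.064173; start (x,ẋ)=(-0.090700, 0.482300) → end (x,ẋ)=(0.296016, 1.811350)
phase 2: p=0.2389, T=0.354, ωT=1.315853, cosh=1.998088, sinh=1.729843; start (x,ẋ)=(0.296016, 1.811350) → end (x,ẋ)=(1.195978, 3.986492)

1 0.3960 0.2960 1.8113
2 0.7500 1.1960 3.9865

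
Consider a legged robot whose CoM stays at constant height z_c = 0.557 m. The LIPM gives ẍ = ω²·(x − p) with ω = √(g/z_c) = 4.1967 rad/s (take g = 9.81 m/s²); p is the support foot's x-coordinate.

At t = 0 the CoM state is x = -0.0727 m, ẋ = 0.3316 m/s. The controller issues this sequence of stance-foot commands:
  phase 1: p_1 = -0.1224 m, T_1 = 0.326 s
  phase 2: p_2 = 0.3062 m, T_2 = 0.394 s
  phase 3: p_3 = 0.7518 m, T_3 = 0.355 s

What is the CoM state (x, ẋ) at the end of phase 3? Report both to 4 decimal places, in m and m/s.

phase 1: p=-0.1224, T=0.326, ωT=1.368124, cosh=2.091280, sinh=1.836696; start (x,ẋ)=(-0.072700, 0.331600) → end (x,ẋ)=(0.126662, 1.076559)
phase 2: p=0.3062, T=0.394, ωT=1.653500, cosh=2.708307, sinh=2.516928; start (x,ẋ)=(0.126662, 1.076559) → end (x,ẋ)=(0.465612, 1.019231)
phase 3: p=0.7518, T=0.355, ωT=1.489828, cosh=2.330873, sinh=2.105462; start (x,ẋ)=(0.465612, 1.019231) → end (x,ẋ)=(0.596074, -0.153058)

x = 0.5961, ẋ = -0.1531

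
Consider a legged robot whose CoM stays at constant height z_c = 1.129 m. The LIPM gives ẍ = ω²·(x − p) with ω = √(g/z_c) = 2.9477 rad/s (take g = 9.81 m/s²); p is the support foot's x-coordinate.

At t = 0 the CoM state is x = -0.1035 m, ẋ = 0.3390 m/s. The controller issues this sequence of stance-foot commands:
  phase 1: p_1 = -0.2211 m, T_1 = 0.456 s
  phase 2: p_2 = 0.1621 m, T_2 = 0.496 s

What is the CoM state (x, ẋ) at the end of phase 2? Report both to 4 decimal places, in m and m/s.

x = 1.2155, ẋ = 3.3665

phase 1: p=-0.2211, T=0.456, ωT=1.344151, cosh=2.047846, sinh=1.787085; start (x,ẋ)=(-0.103500, 0.339000) → end (x,ẋ)=(0.225250, 1.313712)
phase 2: p=0.1621, T=0.496, ωT=1.462059, cosh=2.273297, sinh=2.041538; start (x,ẋ)=(0.225250, 1.313712) → end (x,ẋ)=(1.215519, 3.366484)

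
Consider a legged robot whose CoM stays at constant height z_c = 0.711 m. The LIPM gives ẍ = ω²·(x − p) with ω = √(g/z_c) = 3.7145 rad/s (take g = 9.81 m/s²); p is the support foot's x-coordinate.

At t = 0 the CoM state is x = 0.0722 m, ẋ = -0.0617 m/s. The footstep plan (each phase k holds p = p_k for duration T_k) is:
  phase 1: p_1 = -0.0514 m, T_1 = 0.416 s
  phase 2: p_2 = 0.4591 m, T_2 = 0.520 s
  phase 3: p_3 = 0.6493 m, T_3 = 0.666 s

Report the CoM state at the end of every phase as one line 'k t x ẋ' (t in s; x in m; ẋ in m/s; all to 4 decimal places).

phase 1: p=-0.0514, T=0.416, ωT=1.545232, cosh=2.451161, sinh=2.237898; start (x,ẋ)=(0.072200, -0.061700) → end (x,ẋ)=(0.214391, 0.876210)
phase 2: p=0.4591, T=0.520, ωT=1.931540, cosh=3.522527, sinh=3.377602; start (x,ẋ)=(0.214391, 0.876210) → end (x,ẋ)=(0.393844, 0.016325)
phase 3: p=0.6493, T=0.666, ωT=2.473857, cosh=5.976197, sinh=5.891937; start (x,ẋ)=(0.393844, 0.016325) → end (x,ẋ)=(-0.851460, -5.493244)

1 0.4160 0.2144 0.8762
2 0.9360 0.3938 0.0163
3 1.6020 -0.8515 -5.4932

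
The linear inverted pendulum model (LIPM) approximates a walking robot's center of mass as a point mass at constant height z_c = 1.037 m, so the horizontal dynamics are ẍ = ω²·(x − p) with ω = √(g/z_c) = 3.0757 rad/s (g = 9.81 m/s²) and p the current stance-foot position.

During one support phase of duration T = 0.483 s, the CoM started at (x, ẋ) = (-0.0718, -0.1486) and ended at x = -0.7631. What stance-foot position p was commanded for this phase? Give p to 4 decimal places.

p = 0.3746

ωT = 3.0757·0.483 = 1.485563; cosh(ωT) = 2.321914, sinh(ωT) = 2.095539
x(T) = p + (x₀−p)·cosh(ωT) + (ẋ₀/ω)·sinh(ωT) ⇒ p·(1 − cosh) = x(T) − x₀·cosh − (ẋ₀/ω)·sinh
numerator   = -0.7631 − (-0.0718)·2.321914 − (-0.1486/3.0757)·2.095539 = -0.495142
denominator = 1 − 2.321914 = -1.321914
p = -0.495142 / -1.321914 = 0.3746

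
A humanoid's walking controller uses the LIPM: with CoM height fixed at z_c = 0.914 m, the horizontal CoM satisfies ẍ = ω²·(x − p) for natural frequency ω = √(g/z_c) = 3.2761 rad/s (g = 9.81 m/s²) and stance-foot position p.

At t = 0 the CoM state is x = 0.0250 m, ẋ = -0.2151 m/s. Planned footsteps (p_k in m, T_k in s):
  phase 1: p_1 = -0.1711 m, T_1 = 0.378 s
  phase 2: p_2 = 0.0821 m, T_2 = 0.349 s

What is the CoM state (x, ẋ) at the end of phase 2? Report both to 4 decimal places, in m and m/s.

x = 0.3626, ẋ = 1.1041

phase 1: p=-0.1711, T=0.378, ωT=1.238366, cosh=1.869914, sinh=1.580057; start (x,ẋ)=(0.025000, -0.215100) → end (x,ẋ)=(0.091848, 0.612878)
phase 2: p=0.0821, T=0.349, ωT=1.143359, cosh=1.728018, sinh=1.409271; start (x,ẋ)=(0.091848, 0.612878) → end (x,ẋ)=(0.362585, 1.104069)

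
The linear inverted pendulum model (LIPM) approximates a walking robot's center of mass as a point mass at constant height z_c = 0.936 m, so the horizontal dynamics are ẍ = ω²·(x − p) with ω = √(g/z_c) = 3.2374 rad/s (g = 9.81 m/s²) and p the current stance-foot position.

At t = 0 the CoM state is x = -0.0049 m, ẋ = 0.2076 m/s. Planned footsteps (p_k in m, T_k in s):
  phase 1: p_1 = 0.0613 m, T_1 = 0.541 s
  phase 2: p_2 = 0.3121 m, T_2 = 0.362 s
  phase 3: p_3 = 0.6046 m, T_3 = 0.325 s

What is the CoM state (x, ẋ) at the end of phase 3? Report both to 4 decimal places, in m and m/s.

phase 1: p=0.0613, T=0.541, ωT=1.751433, cosh=2.968191, sinh=2.794666; start (x,ẋ)=(-0.004900, 0.207600) → end (x,ẋ)=(0.044015, 0.017255)
phase 2: p=0.3121, T=0.362, ωT=1.171939, cosh=1.769006, sinh=1.459240; start (x,ẋ)=(0.044015, 0.017255) → end (x,ẋ)=(-0.154366, -1.235946)
phase 3: p=0.6046, T=0.325, ωT=1.052155, cosh=1.606500, sinh=1.257316; start (x,ẋ)=(-0.154366, -1.235946) → end (x,ẋ)=(-1.094686, -5.074869)

x = -1.0947, ẋ = -5.0749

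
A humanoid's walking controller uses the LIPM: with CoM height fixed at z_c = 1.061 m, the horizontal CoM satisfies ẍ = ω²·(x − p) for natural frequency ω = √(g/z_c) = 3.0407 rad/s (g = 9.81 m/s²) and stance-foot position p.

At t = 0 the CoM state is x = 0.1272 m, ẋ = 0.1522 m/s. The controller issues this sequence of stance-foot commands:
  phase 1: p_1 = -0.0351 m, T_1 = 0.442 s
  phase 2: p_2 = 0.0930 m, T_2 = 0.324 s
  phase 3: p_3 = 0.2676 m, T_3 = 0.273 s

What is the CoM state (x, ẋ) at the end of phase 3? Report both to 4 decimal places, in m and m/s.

x = 2.1287, ẋ = 5.9394

phase 1: p=-0.0351, T=0.442, ωT=1.343989, cosh=2.047556, sinh=1.786753; start (x,ẋ)=(0.127200, 0.152200) → end (x,ẋ)=(0.386653, 1.193411)
phase 2: p=0.0930, T=0.324, ωT=0.985187, cosh=1.525841, sinh=1.152471; start (x,ẋ)=(0.386653, 1.193411) → end (x,ẋ)=(0.993389, 2.850009)
phase 3: p=0.2676, T=0.273, ωT=0.830111, cosh=1.364787, sinh=0.928786; start (x,ẋ)=(0.993389, 2.850009) → end (x,ẋ)=(2.128686, 5.939399)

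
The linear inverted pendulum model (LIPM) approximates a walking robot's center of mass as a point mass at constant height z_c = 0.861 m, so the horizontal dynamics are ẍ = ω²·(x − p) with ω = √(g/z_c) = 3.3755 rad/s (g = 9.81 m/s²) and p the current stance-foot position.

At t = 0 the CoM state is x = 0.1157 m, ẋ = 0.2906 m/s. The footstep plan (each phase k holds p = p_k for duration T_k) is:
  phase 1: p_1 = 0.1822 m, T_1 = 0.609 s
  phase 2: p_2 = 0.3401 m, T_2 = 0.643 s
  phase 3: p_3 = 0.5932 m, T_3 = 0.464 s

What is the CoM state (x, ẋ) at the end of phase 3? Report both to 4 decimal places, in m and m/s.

x = -0.1431, ẋ = -2.2928

phase 1: p=0.1822, T=0.609, ωT=2.055680, cosh=3.970075, sinh=3.842069; start (x,ẋ)=(0.115700, 0.290600) → end (x,ẋ)=(0.248957, 0.291272)
phase 2: p=0.3401, T=0.643, ωT=2.170447, cosh=4.438161, sinh=4.324034; start (x,ẋ)=(0.248957, 0.291272) → end (x,ẋ)=(0.308715, -0.037587)
phase 3: p=0.5932, T=0.464, ωT=1.566232, cosh=2.498701, sinh=2.289870; start (x,ẋ)=(0.308715, -0.037587) → end (x,ẋ)=(-0.143141, -2.292832)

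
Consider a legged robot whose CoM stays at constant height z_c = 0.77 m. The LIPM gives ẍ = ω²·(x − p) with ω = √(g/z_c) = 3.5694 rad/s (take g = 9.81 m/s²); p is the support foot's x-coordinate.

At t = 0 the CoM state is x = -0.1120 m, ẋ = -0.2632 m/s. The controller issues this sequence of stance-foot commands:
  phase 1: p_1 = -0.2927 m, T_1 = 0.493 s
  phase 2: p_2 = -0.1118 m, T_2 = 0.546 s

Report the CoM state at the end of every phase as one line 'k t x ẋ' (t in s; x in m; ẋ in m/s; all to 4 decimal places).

phase 1: p=-0.2927, T=0.493, ωT=1.759714, cosh=2.991435, sinh=2.819341; start (x,ẋ)=(-0.112000, -0.263200) → end (x,ẋ)=(0.039960, 1.031103)
phase 2: p=-0.1118, T=0.546, ωT=1.948892, cosh=3.581669, sinh=3.439238; start (x,ẋ)=(0.039960, 1.031103) → end (x,ẋ)=(1.425257, 5.556078)

1 0.4930 0.0400 1.0311
2 1.0390 1.4253 5.5561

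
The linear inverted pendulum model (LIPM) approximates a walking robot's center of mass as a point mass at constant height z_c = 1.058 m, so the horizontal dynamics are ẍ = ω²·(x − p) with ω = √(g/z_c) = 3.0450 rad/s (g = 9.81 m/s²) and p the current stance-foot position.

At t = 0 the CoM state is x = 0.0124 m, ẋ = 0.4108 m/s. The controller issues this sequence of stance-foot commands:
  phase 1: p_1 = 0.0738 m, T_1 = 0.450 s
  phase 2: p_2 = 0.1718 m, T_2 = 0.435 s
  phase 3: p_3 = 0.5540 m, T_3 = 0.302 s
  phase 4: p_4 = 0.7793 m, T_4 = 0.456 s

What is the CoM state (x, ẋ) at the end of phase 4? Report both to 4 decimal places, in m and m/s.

x = 1.9751, ẋ = 3.9400

phase 1: p=0.0738, T=0.450, ωT=1.370250, cosh=2.095189, sinh=1.841146; start (x,ẋ)=(0.012400, 0.410800) → end (x,ẋ)=(0.193544, 0.516478)
phase 2: p=0.1718, T=0.435, ωT=1.324575, cosh=2.013251, sinh=1.747335; start (x,ẋ)=(0.193544, 0.516478) → end (x,ẋ)=(0.511950, 1.155490)
phase 3: p=0.5540, T=0.302, ωT=0.919590, cosh=1.453472, sinh=1.054790; start (x,ẋ)=(0.511950, 1.155490) → end (x,ẋ)=(0.893144, 1.544414)
phase 4: p=0.7793, T=0.456, ωT=1.388520, cosh=2.129178, sinh=1.879734; start (x,ẋ)=(0.893144, 1.544414) → end (x,ẋ)=(1.975089, 3.939951)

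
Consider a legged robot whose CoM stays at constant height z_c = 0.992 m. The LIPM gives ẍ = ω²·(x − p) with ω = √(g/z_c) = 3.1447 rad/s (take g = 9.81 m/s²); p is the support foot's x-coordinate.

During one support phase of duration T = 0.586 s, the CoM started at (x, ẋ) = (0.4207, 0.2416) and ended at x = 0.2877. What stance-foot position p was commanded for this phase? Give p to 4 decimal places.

p = 0.5859

ωT = 3.1447·0.586 = 1.842794; cosh(ωT) = 3.236265, sinh(ωT) = 3.077891
x(T) = p + (x₀−p)·cosh(ωT) + (ẋ₀/ω)·sinh(ωT) ⇒ p·(1 − cosh) = x(T) − x₀·cosh − (ẋ₀/ω)·sinh
numerator   = 0.2877 − (0.4207)·3.236265 − (0.2416/3.1447)·3.077891 = -1.310264
denominator = 1 − 3.236265 = -2.236265
p = -1.310264 / -2.236265 = 0.5859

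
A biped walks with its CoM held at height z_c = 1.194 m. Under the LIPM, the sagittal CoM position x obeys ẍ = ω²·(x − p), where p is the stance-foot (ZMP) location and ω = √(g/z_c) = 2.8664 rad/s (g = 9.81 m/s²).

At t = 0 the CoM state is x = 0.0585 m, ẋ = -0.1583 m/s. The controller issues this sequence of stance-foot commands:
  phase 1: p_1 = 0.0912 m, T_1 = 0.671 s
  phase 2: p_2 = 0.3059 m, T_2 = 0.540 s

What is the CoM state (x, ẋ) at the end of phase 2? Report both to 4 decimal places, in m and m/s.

phase 1: p=0.0912, T=0.671, ωT=1.923354, cosh=3.494997, sinh=3.348881; start (x,ẋ)=(0.058500, -0.158300) → end (x,ẋ)=(-0.208032, -0.867153)
phase 2: p=0.3059, T=0.540, ωT=1.547856, cosh=2.457042, sinh=2.244338; start (x,ẋ)=(-0.208032, -0.867153) → end (x,ẋ)=(-1.635817, -5.436842)

x = -1.6358, ẋ = -5.4368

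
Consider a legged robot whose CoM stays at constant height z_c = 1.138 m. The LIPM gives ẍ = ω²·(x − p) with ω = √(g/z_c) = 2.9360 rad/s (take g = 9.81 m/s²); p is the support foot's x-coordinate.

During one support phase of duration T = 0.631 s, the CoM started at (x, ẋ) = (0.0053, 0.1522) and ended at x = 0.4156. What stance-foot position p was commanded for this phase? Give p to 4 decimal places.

p = -0.1046

ωT = 2.9360·0.631 = 1.852616; cosh(ωT) = 3.266652, sinh(ωT) = 3.109826
x(T) = p + (x₀−p)·cosh(ωT) + (ẋ₀/ω)·sinh(ωT) ⇒ p·(1 − cosh) = x(T) − x₀·cosh − (ẋ₀/ω)·sinh
numerator   = 0.4156 − (0.0053)·3.266652 − (0.1522/2.9360)·3.109826 = 0.237076
denominator = 1 − 3.266652 = -2.266652
p = 0.237076 / -2.266652 = -0.1046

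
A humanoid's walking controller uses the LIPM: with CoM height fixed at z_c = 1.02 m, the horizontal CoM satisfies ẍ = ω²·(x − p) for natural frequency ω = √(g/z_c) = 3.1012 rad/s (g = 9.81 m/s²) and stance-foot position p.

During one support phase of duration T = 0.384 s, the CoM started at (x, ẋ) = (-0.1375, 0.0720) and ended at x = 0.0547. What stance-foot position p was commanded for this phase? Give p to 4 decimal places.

ωT = 3.1012·0.384 = 1.190861; cosh(ωT) = 1.796936, sinh(ωT) = 1.492976
x(T) = p + (x₀−p)·cosh(ωT) + (ẋ₀/ω)·sinh(ωT) ⇒ p·(1 − cosh) = x(T) − x₀·cosh − (ẋ₀/ω)·sinh
numerator   = 0.0547 − (-0.1375)·1.796936 − (0.0720/3.1012)·1.492976 = 0.267117
denominator = 1 − 1.796936 = -0.796936
p = 0.267117 / -0.796936 = -0.3352

p = -0.3352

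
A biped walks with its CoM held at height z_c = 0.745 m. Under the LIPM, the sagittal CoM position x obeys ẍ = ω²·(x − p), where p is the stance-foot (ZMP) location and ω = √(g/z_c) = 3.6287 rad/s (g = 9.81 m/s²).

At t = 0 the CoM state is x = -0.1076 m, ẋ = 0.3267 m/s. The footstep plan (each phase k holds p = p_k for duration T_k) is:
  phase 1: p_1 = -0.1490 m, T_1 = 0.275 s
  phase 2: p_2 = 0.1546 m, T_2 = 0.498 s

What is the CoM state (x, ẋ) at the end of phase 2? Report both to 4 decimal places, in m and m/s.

phase 1: p=-0.1490, T=0.275, ωT=0.997893, cosh=1.540607, sinh=1.171952; start (x,ẋ)=(-0.107600, 0.326700) → end (x,ẋ)=(0.020295, 0.679377)
phase 2: p=0.1546, T=0.498, ωT=1.807093, cosh=3.128419, sinh=2.964289; start (x,ẋ)=(0.020295, 0.679377) → end (x,ẋ)=(0.289420, 0.680717)

x = 0.2894, ẋ = 0.6807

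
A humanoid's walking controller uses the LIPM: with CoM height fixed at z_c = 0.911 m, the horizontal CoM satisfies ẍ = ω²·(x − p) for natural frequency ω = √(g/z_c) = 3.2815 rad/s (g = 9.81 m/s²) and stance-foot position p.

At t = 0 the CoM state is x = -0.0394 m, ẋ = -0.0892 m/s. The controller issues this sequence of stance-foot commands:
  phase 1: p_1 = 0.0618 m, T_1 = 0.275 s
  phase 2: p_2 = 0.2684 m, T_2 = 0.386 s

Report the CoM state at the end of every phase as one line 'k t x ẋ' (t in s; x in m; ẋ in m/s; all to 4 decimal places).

phase 1: p=0.0618, T=0.275, ωT=0.902413, cosh=1.435567, sinh=1.029977; start (x,ẋ)=(-0.039400, -0.089200) → end (x,ẋ)=(-0.111477, -0.470095)
phase 2: p=0.2684, T=0.386, ωT=1.266659, cosh=1.915374, sinh=1.633602; start (x,ẋ)=(-0.111477, -0.470095) → end (x,ẋ)=(-0.693230, -2.936801)

1 0.2750 -0.1115 -0.4701
2 0.6610 -0.6932 -2.9368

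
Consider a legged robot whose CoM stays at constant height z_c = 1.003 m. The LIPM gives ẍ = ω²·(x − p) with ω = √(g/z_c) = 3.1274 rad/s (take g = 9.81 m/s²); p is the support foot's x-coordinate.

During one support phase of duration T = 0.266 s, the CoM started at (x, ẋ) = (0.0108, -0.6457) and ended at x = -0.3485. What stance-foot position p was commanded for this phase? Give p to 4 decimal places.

p = 0.4666

ωT = 3.1274·0.266 = 0.831888; cosh(ωT) = 1.366440, sinh(ωT) = 0.931213
x(T) = p + (x₀−p)·cosh(ωT) + (ẋ₀/ω)·sinh(ωT) ⇒ p·(1 − cosh) = x(T) − x₀·cosh − (ẋ₀/ω)·sinh
numerator   = -0.3485 − (0.0108)·1.366440 − (-0.6457/3.1274)·0.931213 = -0.170994
denominator = 1 − 1.366440 = -0.366440
p = -0.170994 / -0.366440 = 0.4666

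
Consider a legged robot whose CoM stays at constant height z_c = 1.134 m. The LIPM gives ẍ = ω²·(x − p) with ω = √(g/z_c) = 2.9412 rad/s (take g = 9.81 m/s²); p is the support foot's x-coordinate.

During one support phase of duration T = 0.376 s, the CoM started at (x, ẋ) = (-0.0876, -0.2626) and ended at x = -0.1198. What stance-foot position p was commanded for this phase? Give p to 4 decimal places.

p = -0.2176

ωT = 2.9412·0.376 = 1.105891; cosh(ωT) = 1.676416, sinh(ωT) = 1.345500
x(T) = p + (x₀−p)·cosh(ωT) + (ẋ₀/ω)·sinh(ωT) ⇒ p·(1 − cosh) = x(T) − x₀·cosh − (ẋ₀/ω)·sinh
numerator   = -0.1198 − (-0.0876)·1.676416 − (-0.2626/2.9412)·1.345500 = 0.147185
denominator = 1 − 1.676416 = -0.676416
p = 0.147185 / -0.676416 = -0.2176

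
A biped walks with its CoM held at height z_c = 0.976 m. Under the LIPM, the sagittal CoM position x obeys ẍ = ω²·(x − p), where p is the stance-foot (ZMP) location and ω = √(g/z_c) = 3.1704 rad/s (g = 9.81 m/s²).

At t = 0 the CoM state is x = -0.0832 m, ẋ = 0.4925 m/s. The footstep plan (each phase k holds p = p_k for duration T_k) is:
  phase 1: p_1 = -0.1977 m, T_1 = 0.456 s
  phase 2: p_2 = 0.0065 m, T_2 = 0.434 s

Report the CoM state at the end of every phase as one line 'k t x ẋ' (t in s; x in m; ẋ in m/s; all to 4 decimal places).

1 0.4560 0.3702 1.8310
2 0.8900 1.8426 5.9924

phase 1: p=-0.1977, T=0.456, ωT=1.445702, cosh=2.240207, sinh=2.004626; start (x,ẋ)=(-0.083200, 0.492500) → end (x,ẋ)=(0.370209, 1.831003)
phase 2: p=0.0065, T=0.434, ωT=1.375954, cosh=2.105724, sinh=1.853126; start (x,ẋ)=(0.370209, 1.831003) → end (x,ẋ)=(1.842607, 5.992430)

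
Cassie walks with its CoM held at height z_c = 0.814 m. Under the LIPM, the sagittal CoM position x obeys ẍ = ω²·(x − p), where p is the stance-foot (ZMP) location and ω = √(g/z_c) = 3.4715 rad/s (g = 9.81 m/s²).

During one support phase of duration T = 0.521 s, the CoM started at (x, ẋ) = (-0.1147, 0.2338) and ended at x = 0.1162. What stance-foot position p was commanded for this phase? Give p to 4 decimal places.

ωT = 3.4715·0.521 = 1.808651; cosh(ωT) = 3.133044, sinh(ωT) = 2.969169
x(T) = p + (x₀−p)·cosh(ωT) + (ẋ₀/ω)·sinh(ωT) ⇒ p·(1 − cosh) = x(T) − x₀·cosh − (ẋ₀/ω)·sinh
numerator   = 0.1162 − (-0.1147)·3.133044 − (0.2338/3.4715)·2.969169 = 0.275591
denominator = 1 − 3.133044 = -2.133044
p = 0.275591 / -2.133044 = -0.1292

p = -0.1292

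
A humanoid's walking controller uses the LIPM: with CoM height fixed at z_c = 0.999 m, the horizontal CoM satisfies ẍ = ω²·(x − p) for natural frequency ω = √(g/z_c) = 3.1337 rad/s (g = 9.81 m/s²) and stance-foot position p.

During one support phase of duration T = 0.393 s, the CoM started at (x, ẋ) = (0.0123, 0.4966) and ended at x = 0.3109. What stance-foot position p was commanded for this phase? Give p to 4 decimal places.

p = -0.0462

ωT = 3.1337·0.393 = 1.231544; cosh(ωT) = 1.859179, sinh(ωT) = 1.567337
x(T) = p + (x₀−p)·cosh(ωT) + (ẋ₀/ω)·sinh(ωT) ⇒ p·(1 − cosh) = x(T) − x₀·cosh − (ẋ₀/ω)·sinh
numerator   = 0.3109 − (0.0123)·1.859179 − (0.4966/3.1337)·1.567337 = 0.039655
denominator = 1 − 1.859179 = -0.859179
p = 0.039655 / -0.859179 = -0.0462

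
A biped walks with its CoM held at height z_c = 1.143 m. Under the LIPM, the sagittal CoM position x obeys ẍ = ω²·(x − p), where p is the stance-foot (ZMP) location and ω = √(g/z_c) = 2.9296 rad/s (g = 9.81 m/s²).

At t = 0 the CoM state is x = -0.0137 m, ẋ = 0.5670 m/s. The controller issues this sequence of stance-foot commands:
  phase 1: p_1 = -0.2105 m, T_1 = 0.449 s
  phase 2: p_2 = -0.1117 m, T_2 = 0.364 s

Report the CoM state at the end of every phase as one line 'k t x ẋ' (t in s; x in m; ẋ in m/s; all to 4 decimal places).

1 0.4490 0.5172 2.1293
2 0.8130 1.8405 5.8178

phase 1: p=-0.2105, T=0.449, ωT=1.315390, cosh=1.997287, sinh=1.728918; start (x,ẋ)=(-0.013700, 0.567000) → end (x,ẋ)=(0.517184, 2.129261)
phase 2: p=-0.1117, T=0.364, ωT=1.066374, cosh=1.624542, sinh=1.280287; start (x,ẋ)=(0.517184, 2.129261) → end (x,ẋ)=(1.840473, 5.817847)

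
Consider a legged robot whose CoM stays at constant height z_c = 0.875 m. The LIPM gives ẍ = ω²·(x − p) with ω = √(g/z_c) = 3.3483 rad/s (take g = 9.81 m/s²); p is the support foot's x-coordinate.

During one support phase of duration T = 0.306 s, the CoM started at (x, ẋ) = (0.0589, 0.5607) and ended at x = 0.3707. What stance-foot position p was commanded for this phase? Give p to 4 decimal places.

ωT = 3.3483·0.306 = 1.024580; cosh(ωT) = 1.572436, sinh(ωT) = 1.213489
x(T) = p + (x₀−p)·cosh(ωT) + (ẋ₀/ω)·sinh(ωT) ⇒ p·(1 − cosh) = x(T) − x₀·cosh − (ẋ₀/ω)·sinh
numerator   = 0.3707 − (0.0589)·1.572436 − (0.5607/3.3483)·1.213489 = 0.074875
denominator = 1 − 1.572436 = -0.572436
p = 0.074875 / -0.572436 = -0.1308

p = -0.1308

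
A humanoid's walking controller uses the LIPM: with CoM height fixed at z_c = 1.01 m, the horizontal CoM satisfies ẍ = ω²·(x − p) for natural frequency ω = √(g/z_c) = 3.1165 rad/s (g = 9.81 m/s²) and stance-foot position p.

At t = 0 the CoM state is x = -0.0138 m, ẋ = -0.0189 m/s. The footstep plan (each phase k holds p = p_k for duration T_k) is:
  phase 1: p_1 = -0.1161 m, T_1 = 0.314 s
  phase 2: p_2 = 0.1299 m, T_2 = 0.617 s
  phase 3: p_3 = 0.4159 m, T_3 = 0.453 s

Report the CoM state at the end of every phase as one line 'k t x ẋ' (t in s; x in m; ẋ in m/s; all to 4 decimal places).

phase 1: p=-0.1161, T=0.314, ωT=0.978581, cosh=1.518261, sinh=1.142417; start (x,ẋ)=(-0.013800, -0.018900) → end (x,ẋ)=(0.032290, 0.335528)
phase 2: p=0.1299, T=0.617, ωT=1.922880, cosh=3.493410, sinh=3.347225; start (x,ẋ)=(0.032290, 0.335528) → end (x,ẋ)=(0.149276, 0.153905)
phase 3: p=0.4159, T=0.453, ωT=1.411774, cosh=2.173470, sinh=1.929760; start (x,ẋ)=(0.149276, 0.153905) → end (x,ẋ)=(-0.068300, -1.268994)

1 0.3140 0.0323 0.3355
2 0.9310 0.1493 0.1539
3 1.3840 -0.0683 -1.2690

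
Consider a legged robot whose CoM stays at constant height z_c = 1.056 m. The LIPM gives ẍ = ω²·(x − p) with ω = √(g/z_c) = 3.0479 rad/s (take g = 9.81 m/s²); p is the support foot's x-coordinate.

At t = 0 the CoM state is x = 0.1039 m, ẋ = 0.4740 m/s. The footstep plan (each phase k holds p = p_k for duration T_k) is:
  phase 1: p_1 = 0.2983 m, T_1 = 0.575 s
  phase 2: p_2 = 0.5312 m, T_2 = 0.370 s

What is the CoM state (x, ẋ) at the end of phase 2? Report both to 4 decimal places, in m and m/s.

x = -0.2224, ẋ = -2.0073

phase 1: p=0.2983, T=0.575, ωT=1.752542, cosh=2.971293, sinh=2.797960; start (x,ẋ)=(0.103900, 0.474000) → end (x,ẋ)=(0.155811, -0.249431)
phase 2: p=0.5312, T=0.370, ωT=1.127723, cosh=1.706193, sinh=1.382423; start (x,ẋ)=(0.155811, -0.249431) → end (x,ẋ)=(-0.222420, -2.007276)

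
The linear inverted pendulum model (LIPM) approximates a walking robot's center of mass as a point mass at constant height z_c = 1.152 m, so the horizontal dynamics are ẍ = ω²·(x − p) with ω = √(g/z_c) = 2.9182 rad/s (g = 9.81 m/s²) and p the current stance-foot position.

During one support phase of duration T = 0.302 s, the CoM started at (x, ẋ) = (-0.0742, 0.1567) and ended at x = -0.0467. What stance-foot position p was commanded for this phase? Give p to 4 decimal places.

ωT = 2.9182·0.302 = 0.881296; cosh(ωT) = 1.414136, sinh(ωT) = 0.999891
x(T) = p + (x₀−p)·cosh(ωT) + (ẋ₀/ω)·sinh(ωT) ⇒ p·(1 − cosh) = x(T) − x₀·cosh − (ẋ₀/ω)·sinh
numerator   = -0.0467 − (-0.0742)·1.414136 − (0.1567/2.9182)·0.999891 = 0.004537
denominator = 1 − 1.414136 = -0.414136
p = 0.004537 / -0.414136 = -0.0110

p = -0.0110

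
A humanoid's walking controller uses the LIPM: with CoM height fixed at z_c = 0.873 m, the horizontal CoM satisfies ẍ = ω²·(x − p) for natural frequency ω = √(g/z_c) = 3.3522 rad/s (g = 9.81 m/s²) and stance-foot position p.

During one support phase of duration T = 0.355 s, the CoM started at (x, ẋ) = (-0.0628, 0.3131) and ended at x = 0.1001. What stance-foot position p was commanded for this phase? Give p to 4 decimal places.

ωT = 3.3522·0.355 = 1.190031; cosh(ωT) = 1.795697, sinh(ωT) = 1.491486
x(T) = p + (x₀−p)·cosh(ωT) + (ẋ₀/ω)·sinh(ωT) ⇒ p·(1 − cosh) = x(T) − x₀·cosh − (ẋ₀/ω)·sinh
numerator   = 0.1001 − (-0.0628)·1.795697 − (0.3131/3.3522)·1.491486 = 0.073563
denominator = 1 − 1.795697 = -0.795697
p = 0.073563 / -0.795697 = -0.0925

p = -0.0925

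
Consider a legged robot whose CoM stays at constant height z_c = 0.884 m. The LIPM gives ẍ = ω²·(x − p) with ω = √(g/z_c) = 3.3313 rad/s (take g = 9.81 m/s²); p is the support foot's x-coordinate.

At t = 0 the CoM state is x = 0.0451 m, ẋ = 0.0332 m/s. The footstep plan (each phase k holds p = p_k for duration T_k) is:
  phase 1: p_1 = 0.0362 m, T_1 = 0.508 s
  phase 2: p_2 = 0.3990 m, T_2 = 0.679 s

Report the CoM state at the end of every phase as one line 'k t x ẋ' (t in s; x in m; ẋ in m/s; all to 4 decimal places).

phase 1: p=0.0362, T=0.508, ωT=1.692300, cosh=2.808029, sinh=2.623933; start (x,ẋ)=(0.045100, 0.033200) → end (x,ẋ)=(0.087342, 0.171022)
phase 2: p=0.3990, T=0.679, ωT=2.261953, cosh=4.852984, sinh=4.748837; start (x,ẋ)=(0.087342, 0.171022) → end (x,ẋ)=(-0.869676, -4.100402)

1 0.5080 0.0873 0.1710
2 1.1870 -0.8697 -4.1004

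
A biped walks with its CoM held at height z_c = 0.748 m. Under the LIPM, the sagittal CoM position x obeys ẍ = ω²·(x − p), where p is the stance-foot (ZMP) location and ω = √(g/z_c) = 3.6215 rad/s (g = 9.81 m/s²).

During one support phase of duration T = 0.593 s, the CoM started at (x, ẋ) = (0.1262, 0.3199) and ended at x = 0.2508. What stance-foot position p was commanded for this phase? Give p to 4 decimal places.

p = 0.2006

ωT = 3.6215·0.593 = 2.147549; cosh(ωT) = 4.340308, sinh(ωT) = 4.223539
x(T) = p + (x₀−p)·cosh(ωT) + (ẋ₀/ω)·sinh(ωT) ⇒ p·(1 − cosh) = x(T) − x₀·cosh − (ẋ₀/ω)·sinh
numerator   = 0.2508 − (0.1262)·4.340308 − (0.3199/3.6215)·4.223539 = -0.670027
denominator = 1 − 4.340308 = -3.340308
p = -0.670027 / -3.340308 = 0.2006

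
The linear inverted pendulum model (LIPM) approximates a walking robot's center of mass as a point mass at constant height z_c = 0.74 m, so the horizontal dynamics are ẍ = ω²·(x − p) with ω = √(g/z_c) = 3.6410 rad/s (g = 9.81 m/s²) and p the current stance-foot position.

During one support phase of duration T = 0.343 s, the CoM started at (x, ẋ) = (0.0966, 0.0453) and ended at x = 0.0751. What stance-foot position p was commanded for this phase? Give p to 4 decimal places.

p = 0.1433

ωT = 3.6410·0.343 = 1.248863; cosh(ωT) = 1.886604, sinh(ωT) = 1.599773
x(T) = p + (x₀−p)·cosh(ωT) + (ẋ₀/ω)·sinh(ωT) ⇒ p·(1 − cosh) = x(T) − x₀·cosh − (ẋ₀/ω)·sinh
numerator   = 0.0751 − (0.0966)·1.886604 − (0.0453/3.6410)·1.599773 = -0.127050
denominator = 1 − 1.886604 = -0.886604
p = -0.127050 / -0.886604 = 0.1433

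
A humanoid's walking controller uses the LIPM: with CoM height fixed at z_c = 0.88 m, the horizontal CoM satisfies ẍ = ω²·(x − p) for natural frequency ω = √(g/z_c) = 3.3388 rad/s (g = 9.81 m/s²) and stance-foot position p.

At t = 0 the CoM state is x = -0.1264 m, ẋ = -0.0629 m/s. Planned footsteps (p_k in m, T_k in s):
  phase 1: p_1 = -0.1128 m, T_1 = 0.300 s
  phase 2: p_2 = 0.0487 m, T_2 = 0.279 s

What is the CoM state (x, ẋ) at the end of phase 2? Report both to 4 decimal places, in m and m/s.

x = -0.2998, ẋ = -0.9537

phase 1: p=-0.1128, T=0.300, ωT=1.001640, cosh=1.545010, sinh=1.177733; start (x,ẋ)=(-0.126400, -0.062900) → end (x,ẋ)=(-0.156000, -0.150659)
phase 2: p=0.0487, T=0.279, ωT=0.931525, cosh=1.466165, sinh=1.072213; start (x,ẋ)=(-0.156000, -0.150659) → end (x,ẋ)=(-0.299806, -0.953696)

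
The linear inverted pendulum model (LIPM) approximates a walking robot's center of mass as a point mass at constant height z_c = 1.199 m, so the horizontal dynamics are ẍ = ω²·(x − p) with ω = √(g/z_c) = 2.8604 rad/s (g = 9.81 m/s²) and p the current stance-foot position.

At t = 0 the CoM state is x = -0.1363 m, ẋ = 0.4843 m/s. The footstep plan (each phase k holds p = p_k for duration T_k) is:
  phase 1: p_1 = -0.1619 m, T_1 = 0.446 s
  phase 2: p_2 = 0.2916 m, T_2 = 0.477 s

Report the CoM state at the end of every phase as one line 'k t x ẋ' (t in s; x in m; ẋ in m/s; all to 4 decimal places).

phase 1: p=-0.1619, T=0.446, ωT=1.275738, cosh=1.930285, sinh=1.651060; start (x,ẋ)=(-0.136300, 0.484300) → end (x,ẋ)=(0.167060, 1.055738)
phase 2: p=0.2916, T=0.477, ωT=1.364411, cosh=2.084474, sinh=1.828943; start (x,ẋ)=(0.167060, 1.055738) → end (x,ẋ)=(0.707039, 1.549124)

1 0.4460 0.1671 1.0557
2 0.9230 0.7070 1.5491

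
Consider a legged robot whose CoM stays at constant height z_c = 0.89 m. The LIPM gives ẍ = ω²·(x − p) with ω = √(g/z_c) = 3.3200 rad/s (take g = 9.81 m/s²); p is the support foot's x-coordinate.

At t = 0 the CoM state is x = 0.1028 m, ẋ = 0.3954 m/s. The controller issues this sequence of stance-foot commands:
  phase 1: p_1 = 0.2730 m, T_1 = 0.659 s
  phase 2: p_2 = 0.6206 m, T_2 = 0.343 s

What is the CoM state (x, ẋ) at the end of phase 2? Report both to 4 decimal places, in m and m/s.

x = -0.6945, ẋ = -3.9621

phase 1: p=0.2730, T=0.659, ωT=2.187880, cosh=4.514222, sinh=4.402068; start (x,ẋ)=(0.102800, 0.395400) → end (x,ẋ)=(0.028950, -0.702527)
phase 2: p=0.6206, T=0.343, ωT=1.138760, cosh=1.721555, sinh=1.401339; start (x,ẋ)=(0.028950, -0.702527) → end (x,ẋ)=(-0.694488, -3.962058)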